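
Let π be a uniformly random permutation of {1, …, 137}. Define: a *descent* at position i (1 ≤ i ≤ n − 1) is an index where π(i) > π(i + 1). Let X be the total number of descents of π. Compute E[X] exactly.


Write X = Σ X_I over i = 1, …, 136, with X_I the indicator of one descent.
There are 136 indicators.
For each fixed i, the pair (π(i), π(i+1)) is a uniformly random ordered pair of distinct values from {1, …, 137}; by symmetry P[π(i) > π(i+1)] = 1/2.
By linearity: E[X] = 136 · (1/2) = (137 − 1) · (1/2) = 68 ≈ 68.00000.

E[X] = 68 = 68.00000.


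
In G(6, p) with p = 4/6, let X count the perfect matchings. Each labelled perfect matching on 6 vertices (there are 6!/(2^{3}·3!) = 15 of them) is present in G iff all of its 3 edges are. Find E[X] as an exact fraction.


K_6 has 6!/(2^{3}·3!) = 15 labelled perfect matchings.
For each such perfect matching H, let X_H = 1 if all 3 edges of H are present in G. Then P[X_H = 1] = p^{3} = (2/3)^{3} = 8/27.
Summing the indicators: E[X] = Σ_H E[X_H] = 15 · p^{3} = 15 · 8/27 = 40/9.
Numerically: E[X] ≈ 4.44444.

E[X] = 15 · (2/3)^{3} = 40/9 ≈ 4.44444.


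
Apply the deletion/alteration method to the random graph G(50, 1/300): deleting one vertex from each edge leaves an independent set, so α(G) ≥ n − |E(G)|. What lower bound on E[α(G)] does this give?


E[|E(G)|] = C(50, 2)·p = 1225 · (1/300) = 49/12.
E[α(G)] ≥ n − E[|E(G)|] = 50 − 49/12 = 551/12.
Numerically: ≈ 45.9167.
(This is only a lower bound; the true E[α(G)] may be larger.)

E[α(G)] ≥ 551/12 ≈ 45.9167.


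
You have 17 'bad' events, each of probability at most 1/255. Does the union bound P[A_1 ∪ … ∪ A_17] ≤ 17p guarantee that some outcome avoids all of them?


Union bound: P[∪_{i=1}^{17} A_i] ≤ Σ_i P[A_i] ≤ 17·p = 17·(1/255) = 1/15.
Numerically: 1/15 ≈ 0.067.
Is 1/15 < 1? YES.
Since P[∪ A_i] ≤ 1/15 < 1, the complement has P[∩ A_i^c] ≥ 1 − 1/15 = 14/15 > 0, so some outcome avoids every A_i.

17·p = 1/15 ≈ 0.067; existence CERTIFIED by the union bound.


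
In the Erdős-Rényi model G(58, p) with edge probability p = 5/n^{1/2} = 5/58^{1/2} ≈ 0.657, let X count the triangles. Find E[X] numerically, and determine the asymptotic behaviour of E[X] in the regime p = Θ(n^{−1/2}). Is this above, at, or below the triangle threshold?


Number of potential triangles: C(58, 3) = 30856.
Each occurs with probability p³ ≈ (0.657)³ ≈ 2.82988e-01.
By linearity: E[X] = C(58, 3)·p³ ≈ 30856 · 2.82988e-01 ≈ 8731.878.
Since α = 1/2 < 1, p = c/n^{1/2} ≫ 1/n is above the triangle threshold p ~ 1/n. Asymptotically E[X] ~ (c³/6)·n^{3(1−α)} = (5³/6)·n^{1.5} → ∞; triangles are abundant w.h.p.

E[X] ≈ 8731.878; in regime p = Θ(1/n^{1/2}) E[X] diverges (above the triangle threshold p ~ 1/n).


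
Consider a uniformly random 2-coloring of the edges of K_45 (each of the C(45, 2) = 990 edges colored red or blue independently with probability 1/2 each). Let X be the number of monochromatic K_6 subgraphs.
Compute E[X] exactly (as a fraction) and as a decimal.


Let X = Σ_S X_S over the C(45, 6) = 8145060 subsets S of size 6, where X_S = 1 if the K_6 on S is monochromatic.
For a fixed S, the K_6 on S has C(6, 2) = 15 edges. P[all 15 edges red] = (1/2)^15, and likewise for blue, so P[monochromatic] = 2·(1/2)^15 = 2^{1 − 15} = 1/16384.
Summing: E[X] = C(45, 6) · 2^{1 − 15} = 8145060 · 1/16384 = 2036265/4096.
Numerically: E[X] ≈ 497.135.

E[X] = C(45,6)·2^(1−C(6,2)) = 2036265/4096 ≈ 497.135.


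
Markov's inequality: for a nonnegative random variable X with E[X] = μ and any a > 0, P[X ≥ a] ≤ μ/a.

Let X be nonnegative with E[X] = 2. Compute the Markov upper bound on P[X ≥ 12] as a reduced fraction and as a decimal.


μ = E[X] = 2, a = 12.
Markov: P[X ≥ 12] ≤ μ/a = (2)/12 = 1/6.
Numerically: ≈ 0.1667.
(Since a = 12 > μ = 2.0000, the bound 1/6 is < 1 and informative.)

P[X ≥ 12] ≤ 1/6 ≈ 0.1667.


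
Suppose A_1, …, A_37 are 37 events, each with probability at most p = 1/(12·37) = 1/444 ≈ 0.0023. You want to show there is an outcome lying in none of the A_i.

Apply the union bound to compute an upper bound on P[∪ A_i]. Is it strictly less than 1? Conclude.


Union bound: P[∪_{i=1}^{37} A_i] ≤ Σ_i P[A_i] ≤ 37·p = 37·(1/444) = 1/12.
Numerically: 1/12 ≈ 0.0833.
Is 1/12 < 1? YES.
Since P[∪ A_i] ≤ 1/12 < 1, the complement has P[∩ A_i^c] ≥ 1 − 1/12 = 11/12 > 0, so some outcome avoids every A_i.

37·p = 1/12 ≈ 0.0833; existence CERTIFIED by the union bound.


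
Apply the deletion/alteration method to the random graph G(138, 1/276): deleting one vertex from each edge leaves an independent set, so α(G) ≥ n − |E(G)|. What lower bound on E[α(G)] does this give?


E[|E(G)|] = C(138, 2)·p = 9453 · (1/276) = 137/4.
E[α(G)] ≥ n − E[|E(G)|] = 138 − 137/4 = 415/4.
Numerically: ≈ 103.75000.
(This is only a lower bound; the true E[α(G)] may be larger.)

E[α(G)] ≥ 415/4 ≈ 103.75000.


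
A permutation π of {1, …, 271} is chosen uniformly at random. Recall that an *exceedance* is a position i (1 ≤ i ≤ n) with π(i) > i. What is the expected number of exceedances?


Write X = Σ_{i=1}^{271} X_i, where X_i = 1_{π(i) > i}.
For each fixed i, π(i) is uniform over {1, …, 271} (marginal of a uniform permutation), so P[π(i) > i] = (n − i)/n. Summing: Σ_{i=1}^{271} (n − i)/n = (0 + 1 + … + 270)/271 = 271(271 − 1)/(2·271) = (271 − 1)/2.
Hence E[X] = Σ_{i=1}^{271} (271 − i)/271 = 135 ≈ 135.000.

E[X] = 135 = 135.000.


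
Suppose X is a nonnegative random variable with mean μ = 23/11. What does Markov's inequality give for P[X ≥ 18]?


μ = E[X] = 23/11, a = 18.
Markov: P[X ≥ 18] ≤ μ/a = (23/11)/18 = 23/198.
Numerically: ≈ 0.116162.
(Since a = 18 > μ = 2.090909, the bound 23/198 is < 1 and informative.)

P[X ≥ 18] ≤ 23/198 ≈ 0.116162.


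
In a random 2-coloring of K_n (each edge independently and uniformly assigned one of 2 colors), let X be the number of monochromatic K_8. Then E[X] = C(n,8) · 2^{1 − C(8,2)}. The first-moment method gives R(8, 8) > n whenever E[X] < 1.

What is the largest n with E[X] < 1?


We need C(n, 8) · 2^{1 − 28} < 1, i.e. C(n, 8) < 2^{28 − 1} = 134217728.
Check values of n near the boundary:
  n = 36: C(36, 8) = 30260340; 30260340 < 134217728? YES
  n = 37: C(37, 8) = 38608020; 38608020 < 134217728? YES
  n = 38: C(38, 8) = 48903492; 48903492 < 134217728? YES
  n = 39: C(39, 8) = 61523748; 61523748 < 134217728? YES
  n = 40: C(40, 8) = 76904685; 76904685 < 134217728? YES
  n = 41: C(41, 8) = 95548245; 95548245 < 134217728? YES
  n = 42: C(42, 8) = 118030185; 118030185 < 134217728? YES
  n = 43: C(43, 8) = 145008513; 145008513 < 134217728? NO
  n = 44: C(44, 8) = 177232627; 177232627 < 134217728? NO
  n = 45: C(45, 8) = 215553195; 215553195 < 134217728? NO
The largest n with C(n, 8) < 134217728 is n = 42 (where E[X] = 118030185/134217728 ≈ 0.8794). Hence R(8, 8) > 42, i.e. R(8, 8) ≥ 43.

Largest n = 42; hence R(8, 8) > 42.


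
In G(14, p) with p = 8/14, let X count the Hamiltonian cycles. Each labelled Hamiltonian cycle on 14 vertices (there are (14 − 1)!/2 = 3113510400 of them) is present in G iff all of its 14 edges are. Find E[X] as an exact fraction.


K_14 has (14 − 1)!/2 = 3113510400 labelled Hamiltonian cycles.
For each such Hamiltonian cycle H, let X_H = 1 if all 14 edges of H are present in G. Then P[X_H = 1] = p^{14} = (4/7)^{14} = 268435456/678223072849.
Summing the indicators: E[X] = Σ_H E[X_H] = 3113510400 · p^{14} = 3113510400 · 268435456/678223072849 = 119396654854963200/96889010407.
Numerically: E[X] ≈ 1.232e+06.

E[X] = 3113510400 · (4/7)^{14} = 119396654854963200/96889010407 ≈ 1.232e+06.


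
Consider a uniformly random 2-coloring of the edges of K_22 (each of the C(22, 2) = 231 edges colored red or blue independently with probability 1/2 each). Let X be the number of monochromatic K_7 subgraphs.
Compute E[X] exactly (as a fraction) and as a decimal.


Let X = Σ_S X_S over the C(22, 7) = 170544 subsets S of size 7, where X_S = 1 if the K_7 on S is monochromatic.
For a fixed S, the K_7 on S has C(7, 2) = 21 edges. P[all 21 edges red] = (1/2)^21, and likewise for blue, so P[monochromatic] = 2·(1/2)^21 = 2^{1 − 21} = 1/1048576.
By linearity: E[X] = C(22, 7) · 2^{1 − 21} = 170544 · 1/1048576 = 10659/65536.
Numerically: E[X] ≈ 0.16264.

E[X] = C(22,7)·2^(1−C(7,2)) = 10659/65536 ≈ 0.16264.


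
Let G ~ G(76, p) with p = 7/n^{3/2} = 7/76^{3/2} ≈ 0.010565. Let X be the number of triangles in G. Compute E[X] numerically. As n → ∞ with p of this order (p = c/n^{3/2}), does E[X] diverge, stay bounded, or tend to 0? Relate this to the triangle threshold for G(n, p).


Number of potential triangles: C(76, 3) = 70300.
Each occurs with probability p³ ≈ (0.010565)³ ≈ 1.1793235e-06.
By linearity: E[X] = C(76, 3)·p³ ≈ 70300 · 1.1793235e-06 ≈ 0.08291.
Since α = 3/2 > 1, p = c/n^{3/2} = o(1/n) is below the triangle threshold p ~ 1/n. Asymptotically E[X] ~ (c³/6)·n^{3(1−α)} = (7³/6)·n^{-1.5} → 0, so by Markov's inequality G has no triangles w.h.p.

E[X] ≈ 0.08291; in regime p = Θ(1/n^{3/2}) E[X] tends to 0 (below the triangle threshold p ~ 1/n).


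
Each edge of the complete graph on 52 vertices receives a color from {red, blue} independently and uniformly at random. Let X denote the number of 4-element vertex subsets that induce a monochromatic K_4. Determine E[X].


Let X = Σ_S X_S over the C(52, 4) = 270725 subsets S of size 4, where X_S = 1 if the K_4 on S is monochromatic.
For a fixed S, the K_4 on S has C(4, 2) = 6 edges. P[all 6 edges red] = (1/2)^6, and likewise for blue, so P[monochromatic] = 2·(1/2)^6 = 2^{1 − 6} = 1/32.
By linearity: E[X] = C(52, 4) · 2^{1 − 6} = 270725 · 1/32 = 270725/32.
Numerically: E[X] ≈ 8460.15625.

E[X] = C(52,4)·2^(1−C(4,2)) = 270725/32 ≈ 8460.15625.


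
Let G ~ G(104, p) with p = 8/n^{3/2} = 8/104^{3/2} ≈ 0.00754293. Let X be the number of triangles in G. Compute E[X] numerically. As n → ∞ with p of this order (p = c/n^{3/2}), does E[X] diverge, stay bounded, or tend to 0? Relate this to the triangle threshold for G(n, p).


Number of potential triangles: C(104, 3) = 182104.
Each occurs with probability p³ ≈ (0.00754293)³ ≈ 4.29160689e-07.
By linearity: E[X] = C(104, 3)·p³ ≈ 182104 · 4.29160689e-07 ≈ 0.078152.
Since α = 3/2 > 1, p = c/n^{3/2} = o(1/n) is below the triangle threshold p ~ 1/n. Asymptotically E[X] ~ (c³/6)·n^{3(1−α)} = (8³/6)·n^{-1.5} → 0, so by Markov's inequality G has no triangles w.h.p.

E[X] ≈ 0.078152; in regime p = Θ(1/n^{3/2}) E[X] tends to 0 (below the triangle threshold p ~ 1/n).


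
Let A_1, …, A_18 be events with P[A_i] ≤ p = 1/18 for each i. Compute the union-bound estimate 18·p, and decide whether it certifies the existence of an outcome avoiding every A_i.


Union bound: P[∪_{i=1}^{18} A_i] ≤ Σ_i P[A_i] ≤ 18·p = 18·(1/18) = 1.
Numerically: 1 ≈ 1.0000000.
Is 1 < 1? NO.
Since the bound 1 is ≥ 1, the union bound is uninformative here; it does NOT by itself certify existence.

18·p = 1 ≈ 1.0000000; existence NOT certified by the union bound.


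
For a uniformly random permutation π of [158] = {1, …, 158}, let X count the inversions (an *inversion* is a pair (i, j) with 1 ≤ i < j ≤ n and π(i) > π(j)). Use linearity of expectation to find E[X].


Write X = Σ X_I over the C(158, 2) = 12403 pairs i < j, with X_I the indicator of one inversion.
There are 12403 indicators.
For each fixed pair i < j, the values π(i) and π(j) are two distinct elements of {1, …, 158} in uniformly random order; by symmetry P[π(i) > π(j)] = 1/2.
By linearity: E[X] = 12403 · (1/2) = C(158, 2) · (1/2) = 12403/2 = 12403/2 ≈ 6201.50000.

E[X] = 12403/2 = 6201.50000.


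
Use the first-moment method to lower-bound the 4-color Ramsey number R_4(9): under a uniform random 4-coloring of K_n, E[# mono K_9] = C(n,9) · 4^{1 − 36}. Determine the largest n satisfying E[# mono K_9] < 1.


We need C(n, 9) · 4^{1 − 36} < 1, i.e. C(n, 9) < 4^{36 − 1} = 1180591620717411303424.
Check values of n near the boundary:
  n = 909: C(909, 9) = 1122169012923711463931; 1122169012923711463931 < 1180591620717411303424? YES
  n = 910: C(910, 9) = 1133378248346922788210; 1133378248346922788210 < 1180591620717411303424? YES
  n = 911: C(911, 9) = 1144686900492291197405; 1144686900492291197405 < 1180591620717411303424? YES
  n = 912: C(912, 9) = 1156095740032081475120; 1156095740032081475120 < 1180591620717411303424? YES
  n = 913: C(913, 9) = 1167605542753639808390; 1167605542753639808390 < 1180591620717411303424? YES
  n = 914: C(914, 9) = 1179217089587653905932; 1179217089587653905932 < 1180591620717411303424? YES
  n = 915: C(915, 9) = 1190931166636537885130; 1190931166636537885130 < 1180591620717411303424? NO
The largest n with C(n, 9) < 1180591620717411303424 is n = 914 (where E[X] = 294804272396913476483/295147905179352825856 ≈ 0.998836). Hence R_4(9) > 914, i.e. R_4(9) ≥ 915.

Largest n = 914; hence R_4(9) > 914.


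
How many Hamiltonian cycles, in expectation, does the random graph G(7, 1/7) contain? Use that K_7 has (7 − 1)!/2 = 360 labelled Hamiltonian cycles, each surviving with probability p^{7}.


K_7 has (7 − 1)!/2 = 360 labelled Hamiltonian cycles.
For each such Hamiltonian cycle H, let X_H = 1 if all 7 edges of H are present in G. Then P[X_H = 1] = p^{7} = (1/7)^{7} = 1/823543.
By linearity: E[X] = Σ_H E[X_H] = 360 · p^{7} = 360 · 1/823543 = 360/823543.
Numerically: E[X] ≈ 0.00043714.

E[X] = 360 · (1/7)^{7} = 360/823543 ≈ 0.00043714.


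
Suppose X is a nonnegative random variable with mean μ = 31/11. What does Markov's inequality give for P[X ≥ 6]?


μ = E[X] = 31/11, a = 6.
Markov: P[X ≥ 6] ≤ μ/a = (31/11)/6 = 31/66.
Numerically: ≈ 0.470.
(Since a = 6 > μ = 2.818, the bound 31/66 is < 1 and informative.)

P[X ≥ 6] ≤ 31/66 ≈ 0.470.


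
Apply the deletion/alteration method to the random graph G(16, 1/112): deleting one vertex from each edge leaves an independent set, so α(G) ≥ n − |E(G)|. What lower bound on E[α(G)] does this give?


E[|E(G)|] = C(16, 2)·p = 120 · (1/112) = 15/14.
E[α(G)] ≥ n − E[|E(G)|] = 16 − 15/14 = 209/14.
Numerically: ≈ 14.928571.
(This is only a lower bound; the true E[α(G)] may be larger.)

E[α(G)] ≥ 209/14 ≈ 14.928571.


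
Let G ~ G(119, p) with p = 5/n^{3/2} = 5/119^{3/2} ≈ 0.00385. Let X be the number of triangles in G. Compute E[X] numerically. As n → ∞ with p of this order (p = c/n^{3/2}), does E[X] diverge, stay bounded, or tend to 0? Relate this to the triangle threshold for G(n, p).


Number of potential triangles: C(119, 3) = 273819.
Each occurs with probability p³ ≈ (0.00385)³ ≈ 5.71411e-08.
By linearity: E[X] = C(119, 3)·p³ ≈ 273819 · 5.71411e-08 ≈ 0.016.
Since α = 3/2 > 1, p = c/n^{3/2} = o(1/n) is below the triangle threshold p ~ 1/n. Asymptotically E[X] ~ (c³/6)·n^{3(1−α)} = (5³/6)·n^{-1.5} → 0, so by Markov's inequality G has no triangles w.h.p.

E[X] ≈ 0.016; in regime p = Θ(1/n^{3/2}) E[X] tends to 0 (below the triangle threshold p ~ 1/n).


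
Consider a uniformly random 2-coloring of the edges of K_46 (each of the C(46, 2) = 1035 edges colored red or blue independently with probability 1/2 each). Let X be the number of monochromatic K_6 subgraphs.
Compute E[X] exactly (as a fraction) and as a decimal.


Let X = Σ_S X_S over the C(46, 6) = 9366819 subsets S of size 6, where X_S = 1 if the K_6 on S is monochromatic.
For a fixed S, the K_6 on S has C(6, 2) = 15 edges. P[all 15 edges red] = (1/2)^15, and likewise for blue, so P[monochromatic] = 2·(1/2)^15 = 2^{1 − 15} = 1/16384.
Summing: E[X] = C(46, 6) · 2^{1 − 15} = 9366819 · 1/16384 = 9366819/16384.
Numerically: E[X] ≈ 571.70526.

E[X] = C(46,6)·2^(1−C(6,2)) = 9366819/16384 ≈ 571.70526.


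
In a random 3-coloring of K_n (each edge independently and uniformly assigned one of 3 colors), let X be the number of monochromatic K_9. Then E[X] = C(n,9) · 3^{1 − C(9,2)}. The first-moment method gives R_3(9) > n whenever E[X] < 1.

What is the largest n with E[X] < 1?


We need C(n, 9) · 3^{1 − 36} < 1, i.e. C(n, 9) < 3^{36 − 1} = 50031545098999707.
Check values of n near the boundary:
  n = 297: C(297, 9) = 43842345008337645; 43842345008337645 < 50031545098999707? YES
  n = 298: C(298, 9) = 45207677551849890; 45207677551849890 < 50031545098999707? YES
  n = 299: C(299, 9) = 46610674441390059; 46610674441390059 < 50031545098999707? YES
  n = 300: C(300, 9) = 48052241692154700; 48052241692154700 < 50031545098999707? YES
  n = 301: C(301, 9) = 49533303936090975; 49533303936090975 < 50031545098999707? YES
  n = 302: C(302, 9) = 51054804739588650; 51054804739588650 < 50031545098999707? NO
The largest n with C(n, 9) < 50031545098999707 is n = 301 (where E[X] = 16511101312030325/16677181699666569 ≈ 0.9900415). Hence R_3(9) > 301, i.e. R_3(9) ≥ 302.

Largest n = 301; hence R_3(9) > 301.


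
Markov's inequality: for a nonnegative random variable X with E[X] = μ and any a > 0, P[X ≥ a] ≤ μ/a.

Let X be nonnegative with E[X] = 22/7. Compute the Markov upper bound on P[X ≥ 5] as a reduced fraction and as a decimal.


μ = E[X] = 22/7, a = 5.
Markov: P[X ≥ 5] ≤ μ/a = (22/7)/5 = 22/35.
Numerically: ≈ 0.628571.
(Since a = 5 > μ = 3.142857, the bound 22/35 is < 1 and informative.)

P[X ≥ 5] ≤ 22/35 ≈ 0.628571.


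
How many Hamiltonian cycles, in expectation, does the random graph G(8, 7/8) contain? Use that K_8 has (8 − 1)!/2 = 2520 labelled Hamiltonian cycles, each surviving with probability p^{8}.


K_8 has (8 − 1)!/2 = 2520 labelled Hamiltonian cycles.
For each such Hamiltonian cycle H, let X_H = 1 if all 8 edges of H are present in G. Then P[X_H = 1] = p^{8} = (7/8)^{8} = 5764801/16777216.
By linearity: E[X] = Σ_H E[X_H] = 2520 · p^{8} = 2520 · 5764801/16777216 = 1815912315/2097152.
Numerically: E[X] ≈ 865.894.

E[X] = 2520 · (7/8)^{8} = 1815912315/2097152 ≈ 865.894.


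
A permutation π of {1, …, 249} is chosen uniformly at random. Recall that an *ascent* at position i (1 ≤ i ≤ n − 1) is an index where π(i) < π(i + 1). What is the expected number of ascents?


Write X = Σ X_I over i = 1, …, 248, with X_I the indicator of one ascent.
There are 248 indicators.
For each fixed i, the pair (π(i), π(i+1)) is a uniformly random ordered pair of distinct values from {1, …, 249}; by symmetry P[π(i) < π(i+1)] = 1/2.
By linearity: E[X] = 248 · (1/2) = (249 − 1) · (1/2) = 124 ≈ 124.0000.

E[X] = 124 = 124.0000.


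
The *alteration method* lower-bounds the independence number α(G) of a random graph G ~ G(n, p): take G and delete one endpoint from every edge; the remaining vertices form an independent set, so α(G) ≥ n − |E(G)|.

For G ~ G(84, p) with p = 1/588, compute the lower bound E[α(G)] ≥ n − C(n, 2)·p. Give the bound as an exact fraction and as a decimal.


E[|E(G)|] = C(84, 2)·p = 3486 · (1/588) = 83/14.
E[α(G)] ≥ n − E[|E(G)|] = 84 − 83/14 = 1093/14.
Numerically: ≈ 78.0714.
(This is only a lower bound; the true E[α(G)] may be larger.)

E[α(G)] ≥ 1093/14 ≈ 78.0714.


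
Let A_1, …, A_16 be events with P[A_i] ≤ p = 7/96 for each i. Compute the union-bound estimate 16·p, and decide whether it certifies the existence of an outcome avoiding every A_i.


Union bound: P[∪_{i=1}^{16} A_i] ≤ Σ_i P[A_i] ≤ 16·p = 16·(7/96) = 7/6.
Numerically: 7/6 ≈ 1.1667.
Is 7/6 < 1? NO.
Since the bound 7/6 is ≥ 1, the union bound is uninformative here; it does NOT by itself certify existence.

16·p = 7/6 ≈ 1.1667; existence NOT certified by the union bound.


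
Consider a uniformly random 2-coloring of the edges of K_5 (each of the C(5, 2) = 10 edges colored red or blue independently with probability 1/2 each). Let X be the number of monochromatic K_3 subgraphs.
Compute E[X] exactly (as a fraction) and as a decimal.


Let X = Σ_S X_S over the C(5, 3) = 10 subsets S of size 3, where X_S = 1 if the K_3 on S is monochromatic.
For a fixed S, the K_3 on S has C(3, 2) = 3 edges. P[all 3 edges red] = (1/2)^3, and likewise for blue, so P[monochromatic] = 2·(1/2)^3 = 2^{1 − 3} = 1/4.
Summing: E[X] = C(5, 3) · 2^{1 − 3} = 10 · 1/4 = 5/2.
Numerically: E[X] ≈ 2.5000.

E[X] = C(5,3)·2^(1−C(3,2)) = 5/2 ≈ 2.5000.


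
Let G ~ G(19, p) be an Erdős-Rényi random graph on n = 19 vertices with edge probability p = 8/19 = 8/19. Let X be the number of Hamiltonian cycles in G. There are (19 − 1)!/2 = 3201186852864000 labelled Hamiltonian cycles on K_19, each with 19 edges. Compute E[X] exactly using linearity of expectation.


K_19 has (19 − 1)!/2 = 3201186852864000 labelled Hamiltonian cycles.
For each such Hamiltonian cycle H, let X_H = 1 if all 19 edges of H are present in G. Then P[X_H = 1] = p^{19} = (8/19)^{19} = 144115188075855872/1978419655660313589123979.
By linearity: E[X] = Σ_H E[X_H] = 3201186852864000 · p^{19} = 3201186852864000 · 144115188075855872/1978419655660313589123979 = 461339645366452518590934417408000/1978419655660313589123979.
Numerically: E[X] ≈ 2.3319e+08.

E[X] = 3201186852864000 · (8/19)^{19} = 461339645366452518590934417408000/1978419655660313589123979 ≈ 2.3319e+08.


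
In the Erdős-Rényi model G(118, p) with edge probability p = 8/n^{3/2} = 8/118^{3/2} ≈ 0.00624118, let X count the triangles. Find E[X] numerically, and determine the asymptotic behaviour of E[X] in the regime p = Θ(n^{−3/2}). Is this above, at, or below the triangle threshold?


Number of potential triangles: C(118, 3) = 266916.
Each occurs with probability p³ ≈ (0.00624118)³ ≈ 2.43108939e-07.
By linearity: E[X] = C(118, 3)·p³ ≈ 266916 · 2.43108939e-07 ≈ 0.064890.
Since α = 3/2 > 1, p = c/n^{3/2} = o(1/n) is below the triangle threshold p ~ 1/n. Asymptotically E[X] ~ (c³/6)·n^{3(1−α)} = (8³/6)·n^{-1.5} → 0, so by Markov's inequality G has no triangles w.h.p.

E[X] ≈ 0.064890; in regime p = Θ(1/n^{3/2}) E[X] tends to 0 (below the triangle threshold p ~ 1/n).


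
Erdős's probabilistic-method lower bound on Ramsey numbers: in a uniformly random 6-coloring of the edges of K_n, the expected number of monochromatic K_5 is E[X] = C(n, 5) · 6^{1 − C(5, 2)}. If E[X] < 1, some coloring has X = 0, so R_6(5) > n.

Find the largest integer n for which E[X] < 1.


We need C(n, 5) · 6^{1 − 10} < 1, i.e. C(n, 5) < 6^{10 − 1} = 10077696.
Check values of n near the boundary:
  n = 62: C(62, 5) = 6471002; 6471002 < 10077696? YES
  n = 63: C(63, 5) = 7028847; 7028847 < 10077696? YES
  n = 64: C(64, 5) = 7624512; 7624512 < 10077696? YES
  n = 65: C(65, 5) = 8259888; 8259888 < 10077696? YES
  n = 66: C(66, 5) = 8936928; 8936928 < 10077696? YES
  n = 67: C(67, 5) = 9657648; 9657648 < 10077696? YES
  n = 68: C(68, 5) = 10424128; 10424128 < 10077696? NO
The largest n with C(n, 5) < 10077696 is n = 67 (where E[X] = 67067/69984 ≈ 0.958). Hence R_6(5) > 67, i.e. R_6(5) ≥ 68.

Largest n = 67; hence R_6(5) > 67.


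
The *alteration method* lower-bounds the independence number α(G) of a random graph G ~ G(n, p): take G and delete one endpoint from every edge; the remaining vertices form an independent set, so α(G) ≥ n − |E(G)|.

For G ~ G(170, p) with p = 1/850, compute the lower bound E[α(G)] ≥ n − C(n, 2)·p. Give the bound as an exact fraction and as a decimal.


E[|E(G)|] = C(170, 2)·p = 14365 · (1/850) = 169/10.
E[α(G)] ≥ n − E[|E(G)|] = 170 − 169/10 = 1531/10.
Numerically: ≈ 153.1000.
(This is only a lower bound; the true E[α(G)] may be larger.)

E[α(G)] ≥ 1531/10 ≈ 153.1000.


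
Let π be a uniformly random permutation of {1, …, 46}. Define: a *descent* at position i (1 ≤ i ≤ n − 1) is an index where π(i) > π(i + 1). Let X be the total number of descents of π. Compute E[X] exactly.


Write X = Σ X_I over i = 1, …, 45, with X_I the indicator of one descent.
There are 45 indicators.
For each fixed i, the pair (π(i), π(i+1)) is a uniformly random ordered pair of distinct values from {1, …, 46}; by symmetry P[π(i) > π(i+1)] = 1/2.
By linearity: E[X] = 45 · (1/2) = (46 − 1) · (1/2) = 45/2 ≈ 22.500000.

E[X] = 45/2 = 22.500000.


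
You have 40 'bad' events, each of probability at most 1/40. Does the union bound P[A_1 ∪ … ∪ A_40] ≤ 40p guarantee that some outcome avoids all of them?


Union bound: P[∪_{i=1}^{40} A_i] ≤ Σ_i P[A_i] ≤ 40·p = 40·(1/40) = 1.
Numerically: 1 ≈ 1.00000.
Is 1 < 1? NO.
Since the bound 1 is ≥ 1, the union bound is uninformative here; it does NOT by itself certify existence.

40·p = 1 ≈ 1.00000; existence NOT certified by the union bound.


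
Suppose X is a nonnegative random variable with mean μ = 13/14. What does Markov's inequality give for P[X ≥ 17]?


μ = E[X] = 13/14, a = 17.
Markov: P[X ≥ 17] ≤ μ/a = (13/14)/17 = 13/238.
Numerically: ≈ 0.05462.
(Since a = 17 > μ = 0.92857, the bound 13/238 is < 1 and informative.)

P[X ≥ 17] ≤ 13/238 ≈ 0.05462.


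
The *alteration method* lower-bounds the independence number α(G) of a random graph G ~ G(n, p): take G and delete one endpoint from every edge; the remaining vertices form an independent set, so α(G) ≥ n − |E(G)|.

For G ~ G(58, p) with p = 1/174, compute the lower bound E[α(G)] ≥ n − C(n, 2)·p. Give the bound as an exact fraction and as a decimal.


E[|E(G)|] = C(58, 2)·p = 1653 · (1/174) = 19/2.
E[α(G)] ≥ n − E[|E(G)|] = 58 − 19/2 = 97/2.
Numerically: ≈ 48.500.
(This is only a lower bound; the true E[α(G)] may be larger.)

E[α(G)] ≥ 97/2 ≈ 48.500.


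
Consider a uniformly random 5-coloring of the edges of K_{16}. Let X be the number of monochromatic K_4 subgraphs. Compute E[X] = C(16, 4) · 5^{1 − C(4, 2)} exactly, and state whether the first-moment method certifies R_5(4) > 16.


E[X] = C(16, 4) · 5^{1 − 6} = 1820 · 5^{−5} = 1820/3125.
As a reduced fraction: E[X] = 364/625 ≈ 0.5824.
Is E[X] < 1? YES.
Since E[X] < 1, there exists a 5-coloring of K_{16} with no monochromatic K_4; hence R_5(4) > 16.

E[X] = 364/625 ≈ 0.5824; E[X] < 1, so R_5(4) > 16.


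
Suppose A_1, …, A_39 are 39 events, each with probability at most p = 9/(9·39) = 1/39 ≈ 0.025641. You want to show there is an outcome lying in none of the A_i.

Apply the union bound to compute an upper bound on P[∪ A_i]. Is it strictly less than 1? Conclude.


Union bound: P[∪_{i=1}^{39} A_i] ≤ Σ_i P[A_i] ≤ 39·p = 39·(1/39) = 1.
Numerically: 1 ≈ 1.000000.
Is 1 < 1? NO.
Since the bound 1 is ≥ 1, the union bound is uninformative here; it does NOT by itself certify existence.

39·p = 1 ≈ 1.000000; existence NOT certified by the union bound.


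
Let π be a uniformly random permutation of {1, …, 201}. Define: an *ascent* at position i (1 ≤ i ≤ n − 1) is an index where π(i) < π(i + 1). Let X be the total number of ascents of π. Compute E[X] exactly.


Write X = Σ X_I over i = 1, …, 200, with X_I the indicator of one ascent.
There are 200 indicators.
For each fixed i, the pair (π(i), π(i+1)) is a uniformly random ordered pair of distinct values from {1, …, 201}; by symmetry P[π(i) < π(i+1)] = 1/2.
By linearity: E[X] = 200 · (1/2) = (201 − 1) · (1/2) = 100 ≈ 100.00000.

E[X] = 100 = 100.00000.


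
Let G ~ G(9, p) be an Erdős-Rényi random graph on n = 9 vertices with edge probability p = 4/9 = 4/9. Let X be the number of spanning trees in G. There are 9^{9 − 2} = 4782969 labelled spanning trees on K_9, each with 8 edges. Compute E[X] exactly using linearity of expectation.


K_9 has 9^{9 − 2} = 4782969 labelled spanning trees.
For each such spanning tree H, let X_H = 1 if all 8 edges of H are present in G. Then P[X_H = 1] = p^{8} = (4/9)^{8} = 65536/43046721.
Summing the indicators: E[X] = Σ_H E[X_H] = 4782969 · p^{8} = 4782969 · 65536/43046721 = 65536/9.
Numerically: E[X] ≈ 7281.8.

E[X] = 4782969 · (4/9)^{8} = 65536/9 ≈ 7281.8.


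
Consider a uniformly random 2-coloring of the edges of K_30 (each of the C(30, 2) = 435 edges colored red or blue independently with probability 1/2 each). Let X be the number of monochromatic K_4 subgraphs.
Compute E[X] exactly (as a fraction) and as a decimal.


Let X = Σ_S X_S over the C(30, 4) = 27405 subsets S of size 4, where X_S = 1 if the K_4 on S is monochromatic.
For a fixed S, the K_4 on S has C(4, 2) = 6 edges. P[all 6 edges red] = (1/2)^6, and likewise for blue, so P[monochromatic] = 2·(1/2)^6 = 2^{1 − 6} = 1/32.
By linearity of expectation: E[X] = C(30, 4) · 2^{1 − 6} = 27405 · 1/32 = 27405/32.
Numerically: E[X] ≈ 856.40625.

E[X] = C(30,4)·2^(1−C(4,2)) = 27405/32 ≈ 856.40625.


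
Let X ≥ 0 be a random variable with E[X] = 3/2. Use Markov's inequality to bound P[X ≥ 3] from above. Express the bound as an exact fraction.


μ = E[X] = 3/2, a = 3.
Markov: P[X ≥ 3] ≤ μ/a = (3/2)/3 = 1/2.
Numerically: ≈ 0.500000.
(Since a = 3 > μ = 1.500000, the bound 1/2 is < 1 and informative.)

P[X ≥ 3] ≤ 1/2 ≈ 0.500000.


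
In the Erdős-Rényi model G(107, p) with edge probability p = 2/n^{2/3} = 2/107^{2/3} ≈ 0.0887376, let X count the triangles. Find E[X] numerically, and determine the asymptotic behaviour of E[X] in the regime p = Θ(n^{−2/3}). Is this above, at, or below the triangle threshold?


Number of potential triangles: C(107, 3) = 198485.
Each occurs with probability p³ ≈ (0.0887376)³ ≈ 6.98750983e-04.
By linearity: E[X] = C(107, 3)·p³ ≈ 198485 · 6.98750983e-04 ≈ 138.691589.
Since α = 2/3 < 1, p = c/n^{2/3} ≫ 1/n is above the triangle threshold p ~ 1/n. Asymptotically E[X] ~ (c³/6)·n^{3(1−α)} = (2³/6)·n^{1} → ∞; triangles are abundant w.h.p.

E[X] ≈ 138.691589; in regime p = Θ(1/n^{2/3}) E[X] diverges (above the triangle threshold p ~ 1/n).


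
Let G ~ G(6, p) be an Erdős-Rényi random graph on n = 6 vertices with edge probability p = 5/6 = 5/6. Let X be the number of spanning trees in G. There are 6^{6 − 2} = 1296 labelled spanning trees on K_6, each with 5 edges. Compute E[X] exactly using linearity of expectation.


K_6 has 6^{6 − 2} = 1296 labelled spanning trees.
For each such spanning tree H, let X_H = 1 if all 5 edges of H are present in G. Then P[X_H = 1] = p^{5} = (5/6)^{5} = 3125/7776.
Summing the indicators: E[X] = Σ_H E[X_H] = 1296 · p^{5} = 1296 · 3125/7776 = 3125/6.
Numerically: E[X] ≈ 521.

E[X] = 1296 · (5/6)^{5} = 3125/6 ≈ 521.


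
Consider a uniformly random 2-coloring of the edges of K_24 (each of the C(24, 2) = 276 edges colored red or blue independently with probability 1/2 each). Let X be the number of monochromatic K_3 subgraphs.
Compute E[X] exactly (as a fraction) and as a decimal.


Let X = Σ_S X_S over the C(24, 3) = 2024 subsets S of size 3, where X_S = 1 if the K_3 on S is monochromatic.
For a fixed S, the K_3 on S has C(3, 2) = 3 edges. P[all 3 edges red] = (1/2)^3, and likewise for blue, so P[monochromatic] = 2·(1/2)^3 = 2^{1 − 3} = 1/4.
Summing: E[X] = C(24, 3) · 2^{1 − 3} = 2024 · 1/4 = 506.
Numerically: E[X] ≈ 506.000.

E[X] = C(24,3)·2^(1−C(3,2)) = 506 ≈ 506.000.


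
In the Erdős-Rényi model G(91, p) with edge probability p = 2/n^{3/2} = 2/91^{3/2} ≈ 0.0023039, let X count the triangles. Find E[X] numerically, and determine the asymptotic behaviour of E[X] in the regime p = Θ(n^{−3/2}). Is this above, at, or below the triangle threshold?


Number of potential triangles: C(91, 3) = 121485.
Each occurs with probability p³ ≈ (0.0023039)³ ≈ 1.2229360e-08.
By linearity: E[X] = C(91, 3)·p³ ≈ 121485 · 1.2229360e-08 ≈ 0.00149.
Since α = 3/2 > 1, p = c/n^{3/2} = o(1/n) is below the triangle threshold p ~ 1/n. Asymptotically E[X] ~ (c³/6)·n^{3(1−α)} = (2³/6)·n^{-1.5} → 0, so by Markov's inequality G has no triangles w.h.p.

E[X] ≈ 0.00149; in regime p = Θ(1/n^{3/2}) E[X] tends to 0 (below the triangle threshold p ~ 1/n).


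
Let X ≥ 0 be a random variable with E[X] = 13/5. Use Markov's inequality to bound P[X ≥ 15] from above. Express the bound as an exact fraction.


μ = E[X] = 13/5, a = 15.
Markov: P[X ≥ 15] ≤ μ/a = (13/5)/15 = 13/75.
Numerically: ≈ 0.173.
(Since a = 15 > μ = 2.600, the bound 13/75 is < 1 and informative.)

P[X ≥ 15] ≤ 13/75 ≈ 0.173.


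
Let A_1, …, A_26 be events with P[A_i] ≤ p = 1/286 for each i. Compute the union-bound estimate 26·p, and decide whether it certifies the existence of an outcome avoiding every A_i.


Union bound: P[∪_{i=1}^{26} A_i] ≤ Σ_i P[A_i] ≤ 26·p = 26·(1/286) = 1/11.
Numerically: 1/11 ≈ 0.0909091.
Is 1/11 < 1? YES.
Since P[∪ A_i] ≤ 1/11 < 1, the complement has P[∩ A_i^c] ≥ 1 − 1/11 = 10/11 > 0, so some outcome avoids every A_i.

26·p = 1/11 ≈ 0.0909091; existence CERTIFIED by the union bound.


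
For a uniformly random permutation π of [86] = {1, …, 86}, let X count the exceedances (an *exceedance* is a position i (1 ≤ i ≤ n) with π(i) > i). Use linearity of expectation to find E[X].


Write X = Σ_{i=1}^{86} X_i, where X_i = 1_{π(i) > i}.
For each fixed i, π(i) is uniform over {1, …, 86} (marginal of a uniform permutation), so P[π(i) > i] = (n − i)/n. Summing: Σ_{i=1}^{86} (n − i)/n = (0 + 1 + … + 85)/86 = 86(86 − 1)/(2·86) = (86 − 1)/2.
Hence E[X] = Σ_{i=1}^{86} (86 − i)/86 = 85/2 ≈ 42.5000.

E[X] = 85/2 = 42.5000.


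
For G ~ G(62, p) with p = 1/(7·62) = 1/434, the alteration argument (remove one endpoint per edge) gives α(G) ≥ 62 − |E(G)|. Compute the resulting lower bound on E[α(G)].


E[|E(G)|] = C(62, 2)·p = 1891 · (1/434) = 61/14.
E[α(G)] ≥ n − E[|E(G)|] = 62 − 61/14 = 807/14.
Numerically: ≈ 57.643.
(This is only a lower bound; the true E[α(G)] may be larger.)

E[α(G)] ≥ 807/14 ≈ 57.643.


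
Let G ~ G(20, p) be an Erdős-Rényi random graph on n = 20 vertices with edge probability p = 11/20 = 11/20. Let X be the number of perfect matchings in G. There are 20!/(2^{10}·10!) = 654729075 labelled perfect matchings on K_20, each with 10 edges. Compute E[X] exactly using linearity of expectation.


K_20 has 20!/(2^{10}·10!) = 654729075 labelled perfect matchings.
For each such perfect matching H, let X_H = 1 if all 10 edges of H are present in G. Then P[X_H = 1] = p^{10} = (11/20)^{10} = 25937424601/10240000000000.
By linearity of expectation: E[X] = Σ_H E[X_H] = 654729075 · p^{10} = 654729075 · 25937424601/10240000000000 = 679279440675798963/409600000000.
Numerically: E[X] ≈ 1.66e+06.

E[X] = 654729075 · (11/20)^{10} = 679279440675798963/409600000000 ≈ 1.66e+06.


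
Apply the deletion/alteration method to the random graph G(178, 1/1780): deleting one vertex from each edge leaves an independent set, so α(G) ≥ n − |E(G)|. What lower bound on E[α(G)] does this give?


E[|E(G)|] = C(178, 2)·p = 15753 · (1/1780) = 177/20.
E[α(G)] ≥ n − E[|E(G)|] = 178 − 177/20 = 3383/20.
Numerically: ≈ 169.150.
(This is only a lower bound; the true E[α(G)] may be larger.)

E[α(G)] ≥ 3383/20 ≈ 169.150.


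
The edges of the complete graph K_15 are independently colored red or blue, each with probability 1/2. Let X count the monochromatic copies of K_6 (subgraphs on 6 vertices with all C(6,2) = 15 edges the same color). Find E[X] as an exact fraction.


Let X = Σ_S X_S over the C(15, 6) = 5005 subsets S of size 6, where X_S = 1 if the K_6 on S is monochromatic.
For a fixed S, the K_6 on S has C(6, 2) = 15 edges. P[all 15 edges red] = (1/2)^15, and likewise for blue, so P[monochromatic] = 2·(1/2)^15 = 2^{1 − 15} = 1/16384.
By linearity of expectation: E[X] = C(15, 6) · 2^{1 − 15} = 5005 · 1/16384 = 5005/16384.
Numerically: E[X] ≈ 0.305.

E[X] = C(15,6)·2^(1−C(6,2)) = 5005/16384 ≈ 0.305.


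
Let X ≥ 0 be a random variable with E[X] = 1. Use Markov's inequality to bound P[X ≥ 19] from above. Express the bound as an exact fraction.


μ = E[X] = 1, a = 19.
Markov: P[X ≥ 19] ≤ μ/a = (1)/19 = 1/19.
Numerically: ≈ 0.052632.
(Since a = 19 > μ = 1.000000, the bound 1/19 is < 1 and informative.)

P[X ≥ 19] ≤ 1/19 ≈ 0.052632.


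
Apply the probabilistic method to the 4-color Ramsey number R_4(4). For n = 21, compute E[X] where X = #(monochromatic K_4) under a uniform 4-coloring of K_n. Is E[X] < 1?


E[X] = C(21, 4) · 4^{1 − 6} = 5985 · 4^{−5} = 5985/1024.
As a reduced fraction: E[X] = 5985/1024 ≈ 5.84473.
Is E[X] < 1? NO.
Since E[X] ≥ 1, the first-moment bound is inconclusive at n = 21; it does NOT by itself certify R_4(4) > 21.

E[X] = 5985/1024 ≈ 5.84473; E[X] ≥ 1; first-moment method inconclusive here.


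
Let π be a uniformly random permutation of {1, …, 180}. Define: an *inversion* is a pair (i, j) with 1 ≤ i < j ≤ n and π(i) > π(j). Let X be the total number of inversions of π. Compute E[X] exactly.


Write X = Σ X_I over the C(180, 2) = 16110 pairs i < j, with X_I the indicator of one inversion.
There are 16110 indicators.
For each fixed pair i < j, the values π(i) and π(j) are two distinct elements of {1, …, 180} in uniformly random order; by symmetry P[π(i) > π(j)] = 1/2.
By linearity: E[X] = 16110 · (1/2) = C(180, 2) · (1/2) = 16110/2 = 8055 ≈ 8055.0000.

E[X] = 8055 = 8055.0000.


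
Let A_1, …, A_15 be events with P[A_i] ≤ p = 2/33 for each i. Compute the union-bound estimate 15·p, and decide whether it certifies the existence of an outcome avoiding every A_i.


Union bound: P[∪_{i=1}^{15} A_i] ≤ Σ_i P[A_i] ≤ 15·p = 15·(2/33) = 10/11.
Numerically: 10/11 ≈ 0.909091.
Is 10/11 < 1? YES.
Since P[∪ A_i] ≤ 10/11 < 1, the complement has P[∩ A_i^c] ≥ 1 − 10/11 = 1/11 > 0, so some outcome avoids every A_i.

15·p = 10/11 ≈ 0.909091; existence CERTIFIED by the union bound.


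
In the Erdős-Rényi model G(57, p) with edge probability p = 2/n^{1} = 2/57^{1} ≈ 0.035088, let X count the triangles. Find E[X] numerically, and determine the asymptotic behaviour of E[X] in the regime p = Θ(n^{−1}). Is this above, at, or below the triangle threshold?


Number of potential triangles: C(57, 3) = 29260.
Each occurs with probability p³ ≈ (0.035088)³ ≈ 4.3198177e-05.
By linearity: E[X] = C(57, 3)·p³ ≈ 29260 · 4.3198177e-05 ≈ 1.26398.
Here α = 1, so p = 2/n is exactly at the triangle threshold p ~ 1/n. Asymptotically E[X] → c³/6 = 2³/6 = 4/3 ≈ 1.33333, a bounded constant. In this regime the triangle count is asymptotically Poisson(c³/6).

E[X] ≈ 1.26398; in regime p = Θ(1/n^{1}) E[X] stays bounded (at the triangle threshold p ~ 1/n).


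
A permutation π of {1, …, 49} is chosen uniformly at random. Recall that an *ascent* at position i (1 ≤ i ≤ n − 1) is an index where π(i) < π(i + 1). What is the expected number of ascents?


Write X = Σ X_I over i = 1, …, 48, with X_I the indicator of one ascent.
There are 48 indicators.
For each fixed i, the pair (π(i), π(i+1)) is a uniformly random ordered pair of distinct values from {1, …, 49}; by symmetry P[π(i) < π(i+1)] = 1/2.
By linearity: E[X] = 48 · (1/2) = (49 − 1) · (1/2) = 24 ≈ 24.000000.

E[X] = 24 = 24.000000.


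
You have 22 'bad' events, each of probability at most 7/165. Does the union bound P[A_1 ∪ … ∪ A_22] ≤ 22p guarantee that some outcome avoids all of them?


Union bound: P[∪_{i=1}^{22} A_i] ≤ Σ_i P[A_i] ≤ 22·p = 22·(7/165) = 14/15.
Numerically: 14/15 ≈ 0.9333333.
Is 14/15 < 1? YES.
Since P[∪ A_i] ≤ 14/15 < 1, the complement has P[∩ A_i^c] ≥ 1 − 14/15 = 1/15 > 0, so some outcome avoids every A_i.

22·p = 14/15 ≈ 0.9333333; existence CERTIFIED by the union bound.


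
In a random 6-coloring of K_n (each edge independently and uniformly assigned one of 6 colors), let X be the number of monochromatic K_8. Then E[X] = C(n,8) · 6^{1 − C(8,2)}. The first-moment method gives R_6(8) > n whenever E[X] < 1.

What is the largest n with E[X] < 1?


We need C(n, 8) · 6^{1 − 28} < 1, i.e. C(n, 8) < 6^{28 − 1} = 1023490369077469249536.
Check values of n near the boundary:
  n = 1592: C(1592, 8) = 1005480414540892933435; 1005480414540892933435 < 1023490369077469249536? YES
  n = 1593: C(1593, 8) = 1010555394551193970323; 1010555394551193970323 < 1023490369077469249536? YES
  n = 1594: C(1594, 8) = 1015652773590544255167; 1015652773590544255167 < 1023490369077469249536? YES
  n = 1595: C(1595, 8) = 1020772636343363633895; 1020772636343363633895 < 1023490369077469249536? YES
  n = 1596: C(1596, 8) = 1025915067760710553965; 1025915067760710553965 < 1023490369077469249536? NO
The largest n with C(n, 8) < 1023490369077469249536 is n = 1595 (where E[X] = 113419181815929292655/113721152119718805504 ≈ 0.997). Hence R_6(8) > 1595, i.e. R_6(8) ≥ 1596.

Largest n = 1595; hence R_6(8) > 1595.
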